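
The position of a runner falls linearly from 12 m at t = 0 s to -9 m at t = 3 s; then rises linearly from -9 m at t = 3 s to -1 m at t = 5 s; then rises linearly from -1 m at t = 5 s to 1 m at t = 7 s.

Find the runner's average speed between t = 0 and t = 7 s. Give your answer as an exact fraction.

Average speed = (total path length)/(elapsed time); on a piecewise-linear x-t graph the path length is Σ|Δx|.
0–3 s: |Δx| = |-9 − 12| = 21 m
3–5 s: |Δx| = |-1 − -9| = 8 m
5–7 s: |Δx| = |1 − -1| = 2 m
Total path = 31 m; average speed = 31/7 = 31/7 m/s.

31/7 m/s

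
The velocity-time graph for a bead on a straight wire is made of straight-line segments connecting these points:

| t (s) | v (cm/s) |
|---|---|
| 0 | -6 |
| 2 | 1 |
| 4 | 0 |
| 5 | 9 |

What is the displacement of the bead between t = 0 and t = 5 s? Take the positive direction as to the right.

Net displacement equals the area under the velocity-time graph (areas below the axis count negative).
0–2 s: ½(-6 + 1)(2) = -5 cm
2–4 s: ½(1 + 0)(2) = 1 cm
4–5 s: ½(0 + 9)(1) = 4.5 cm
Net displacement = 0.5 cm

0.5 cm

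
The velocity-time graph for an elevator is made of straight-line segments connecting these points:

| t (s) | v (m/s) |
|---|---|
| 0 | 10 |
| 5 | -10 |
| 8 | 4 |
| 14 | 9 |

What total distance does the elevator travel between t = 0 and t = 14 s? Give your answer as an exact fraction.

Distance (not displacement) is the total path length: add the absolute areas under v-t.
0–5 s: v = 0 at t = 2.5 s; triangle areas 12.5 + 12.5 = 25 m
5–8 s: v = 0 at t = 50/7 s; triangle areas 75/7 + 12/7 = 87/7 m
8–14 s: |½(4 + 9)(6)| = 39 m
Total distance = 535/7 m

535/7 m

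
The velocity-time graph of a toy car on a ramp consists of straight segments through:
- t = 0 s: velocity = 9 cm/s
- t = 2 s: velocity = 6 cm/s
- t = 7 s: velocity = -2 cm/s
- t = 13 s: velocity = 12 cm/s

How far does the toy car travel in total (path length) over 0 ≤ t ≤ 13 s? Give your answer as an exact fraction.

Total distance travelled is ∫|v| dt — sum the magnitudes of each area piece.
0–2 s: |½(9 + 6)(2)| = 15 cm
2–7 s: v = 0 at t = 5.75 s; triangle areas 11.25 + 1.25 = 12.5 cm
7–13 s: v = 0 at t = 55/7 s; triangle areas 6/7 + 216/7 = 222/7 cm
Total distance = 829/14 cm

829/14 cm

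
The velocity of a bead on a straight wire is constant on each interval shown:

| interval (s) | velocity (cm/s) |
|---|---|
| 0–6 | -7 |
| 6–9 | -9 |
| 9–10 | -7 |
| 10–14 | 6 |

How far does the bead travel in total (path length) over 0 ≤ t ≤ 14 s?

100 cm

Distance (not displacement) is the total path length: add the absolute areas under v-t.
0–6 s: |-7| × 6 = 42 cm
6–9 s: |-9| × 3 = 27 cm
9–10 s: |-7| × 1 = 7 cm
10–14 s: |6| × 4 = 24 cm
Total distance = 100 cm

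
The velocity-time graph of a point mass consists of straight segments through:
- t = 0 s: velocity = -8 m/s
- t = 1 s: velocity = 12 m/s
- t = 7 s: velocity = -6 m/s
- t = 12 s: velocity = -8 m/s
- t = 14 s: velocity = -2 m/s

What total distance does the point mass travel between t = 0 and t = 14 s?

80.2 m

Total distance travelled is ∫|v| dt — sum the magnitudes of each area piece.
0–1 s: v = 0 at t = 0.4 s; triangle areas 1.6 + 3.6 = 5.2 m
1–7 s: v = 0 at t = 5 s; triangle areas 24 + 6 = 30 m
7–12 s: |½(-6 + -8)(5)| = 35 m
12–14 s: |½(-8 + -2)(2)| = 10 m
Total distance = 80.2 m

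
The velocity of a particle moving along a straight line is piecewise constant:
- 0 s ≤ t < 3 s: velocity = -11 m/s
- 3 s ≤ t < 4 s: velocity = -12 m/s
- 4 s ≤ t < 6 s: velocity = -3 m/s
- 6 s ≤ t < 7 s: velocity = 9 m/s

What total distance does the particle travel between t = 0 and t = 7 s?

60 m

Distance (not displacement) is the total path length: add the absolute areas under v-t.
0–3 s: |-11| × 3 = 33 m
3–4 s: |-12| × 1 = 12 m
4–6 s: |-3| × 2 = 6 m
6–7 s: |9| × 1 = 9 m
Total distance = 60 m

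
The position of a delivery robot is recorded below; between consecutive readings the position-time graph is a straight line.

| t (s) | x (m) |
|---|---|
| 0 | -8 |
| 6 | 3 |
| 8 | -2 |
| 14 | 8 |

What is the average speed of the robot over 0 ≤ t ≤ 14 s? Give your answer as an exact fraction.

13/7 m/s

Average speed = (total path length)/(elapsed time); on a piecewise-linear x-t graph the path length is Σ|Δx|.
0–6 s: |Δx| = |3 − -8| = 11 m
6–8 s: |Δx| = |-2 − 3| = 5 m
8–14 s: |Δx| = |8 − -2| = 10 m
Total path = 26 m; average speed = 26/14 = 13/7 m/s.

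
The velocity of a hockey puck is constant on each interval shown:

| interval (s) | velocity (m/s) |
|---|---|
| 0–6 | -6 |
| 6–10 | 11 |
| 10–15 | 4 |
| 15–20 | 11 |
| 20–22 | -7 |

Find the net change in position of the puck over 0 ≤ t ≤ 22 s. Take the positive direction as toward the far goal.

Net displacement equals the area under the velocity-time graph (areas below the axis count negative).
0–6 s: -6 × 6 = -36 m
6–10 s: 11 × 4 = 44 m
10–15 s: 4 × 5 = 20 m
15–20 s: 11 × 5 = 55 m
20–22 s: -7 × 2 = -14 m
Net displacement = 69 m

69 m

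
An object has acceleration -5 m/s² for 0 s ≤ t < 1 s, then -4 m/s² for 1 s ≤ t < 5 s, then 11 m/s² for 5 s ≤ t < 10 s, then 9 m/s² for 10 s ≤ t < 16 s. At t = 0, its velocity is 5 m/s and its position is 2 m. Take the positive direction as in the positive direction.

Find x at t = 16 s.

On each constant-a segment, Δv = aΔt and Δx = v₀Δt + ½aΔt²; chain segment to segment.
0–1 s: v starts 5 m/s; Δx = 5·1 + ½·-5·1² = 2.5 m; v ends 0 m/s.
1–5 s: v starts 0 m/s; Δx = 0·4 + ½·-4·4² = -32 m; v ends -16 m/s.
5–10 s: v starts -16 m/s; Δx = -16·5 + ½·11·5² = 57.5 m; v ends 39 m/s.
10–16 s: v starts 39 m/s; Δx = 39·6 + ½·9·6² = 396 m; v ends 93 m/s.
x(16) = 2 + Σ Δx = 426 m.

426 m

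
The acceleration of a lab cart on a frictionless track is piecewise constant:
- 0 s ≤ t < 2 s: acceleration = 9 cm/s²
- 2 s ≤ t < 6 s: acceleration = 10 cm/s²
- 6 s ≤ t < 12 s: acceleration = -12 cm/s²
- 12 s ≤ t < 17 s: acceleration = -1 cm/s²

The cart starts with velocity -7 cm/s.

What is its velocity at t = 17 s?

-26 cm/s

Δv equals the area under the a-t graph; then v = v₀ + Δv.
0–2 s: 9 × 2 = 18 cm/s
2–6 s: 10 × 4 = 40 cm/s
6–12 s: -12 × 6 = -72 cm/s
12–17 s: -1 × 5 = -5 cm/s
Δv = -19 cm/s, so v(17) = -7 + (-19) = -26 cm/s.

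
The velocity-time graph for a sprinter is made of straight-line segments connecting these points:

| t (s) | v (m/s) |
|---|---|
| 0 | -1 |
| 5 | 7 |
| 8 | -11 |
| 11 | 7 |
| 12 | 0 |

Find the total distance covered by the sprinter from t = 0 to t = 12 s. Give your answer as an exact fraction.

1139/24 m

Total distance travelled is ∫|v| dt — sum the magnitudes of each area piece.
0–5 s: v = 0 at t = 0.625 s; triangle areas 0.3125 + 15.3125 = 15.625 m
5–8 s: v = 0 at t = 37/6 s; triangle areas 49/12 + 121/12 = 85/6 m
8–11 s: v = 0 at t = 59/6 s; triangle areas 121/12 + 49/12 = 85/6 m
11–12 s: |½(7 + 0)(1)| = 3.5 m
Total distance = 1139/24 m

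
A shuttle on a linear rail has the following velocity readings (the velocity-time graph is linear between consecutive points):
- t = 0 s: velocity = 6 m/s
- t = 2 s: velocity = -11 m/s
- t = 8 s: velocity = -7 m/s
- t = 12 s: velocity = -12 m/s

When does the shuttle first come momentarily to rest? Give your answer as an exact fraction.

v changes sign on 0–2 s (from 6 to -11); the graph is linear there, so v = 0 at t = 0 + (-6)·(2 − 0)/(-11 − 6) = 12/17 s.

t = 12/17 s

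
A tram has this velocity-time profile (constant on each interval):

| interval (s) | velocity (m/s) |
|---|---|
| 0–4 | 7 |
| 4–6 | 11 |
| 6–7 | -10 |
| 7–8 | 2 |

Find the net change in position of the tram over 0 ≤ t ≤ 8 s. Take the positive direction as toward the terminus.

42 m

Displacement is the signed area under the v-t curve.
0–4 s: 7 × 4 = 28 m
4–6 s: 11 × 2 = 22 m
6–7 s: -10 × 1 = -10 m
7–8 s: 2 × 1 = 2 m
Net displacement = 42 m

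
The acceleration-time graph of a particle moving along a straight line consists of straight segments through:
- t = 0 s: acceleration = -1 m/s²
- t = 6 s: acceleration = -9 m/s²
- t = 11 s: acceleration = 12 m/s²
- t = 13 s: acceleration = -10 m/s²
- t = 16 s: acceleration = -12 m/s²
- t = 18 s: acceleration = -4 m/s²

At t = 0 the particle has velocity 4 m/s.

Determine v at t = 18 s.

-65.5 m/s

Δv equals the area under the a-t graph; then v = v₀ + Δv.
0–6 s: ½(-1 + -9)(6) = -30 m/s
6–11 s: ½(-9 + 12)(5) = 7.5 m/s
11–13 s: ½(12 + -10)(2) = 2 m/s
13–16 s: ½(-10 + -12)(3) = -33 m/s
16–18 s: ½(-12 + -4)(2) = -16 m/s
Δv = -69.5 m/s, so v(18) = 4 + (-69.5) = -65.5 m/s.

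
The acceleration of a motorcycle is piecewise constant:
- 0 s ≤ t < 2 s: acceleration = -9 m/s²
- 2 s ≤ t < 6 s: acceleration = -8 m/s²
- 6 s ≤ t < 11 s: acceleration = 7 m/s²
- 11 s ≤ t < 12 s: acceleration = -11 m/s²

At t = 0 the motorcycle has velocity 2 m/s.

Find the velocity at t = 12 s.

Δv equals the area under the a-t graph; then v = v₀ + Δv.
0–2 s: -9 × 2 = -18 m/s
2–6 s: -8 × 4 = -32 m/s
6–11 s: 7 × 5 = 35 m/s
11–12 s: -11 × 1 = -11 m/s
Δv = -26 m/s, so v(12) = 2 + (-26) = -24 m/s.

-24 m/s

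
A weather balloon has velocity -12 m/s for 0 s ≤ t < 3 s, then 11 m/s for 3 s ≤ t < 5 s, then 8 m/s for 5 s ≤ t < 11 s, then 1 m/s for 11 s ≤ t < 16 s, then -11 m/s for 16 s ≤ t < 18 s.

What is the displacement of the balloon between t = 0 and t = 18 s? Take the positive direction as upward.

17 m

Displacement is the signed area under the v-t curve.
0–3 s: -12 × 3 = -36 m
3–5 s: 11 × 2 = 22 m
5–11 s: 8 × 6 = 48 m
11–16 s: 1 × 5 = 5 m
16–18 s: -11 × 2 = -22 m
Net displacement = 17 m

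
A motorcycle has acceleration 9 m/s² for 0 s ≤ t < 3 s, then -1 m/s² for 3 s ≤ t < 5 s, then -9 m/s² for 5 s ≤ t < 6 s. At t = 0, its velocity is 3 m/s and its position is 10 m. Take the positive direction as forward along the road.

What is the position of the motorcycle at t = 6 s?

141 m

On each constant-a segment, Δv = aΔt and Δx = v₀Δt + ½aΔt²; chain segment to segment.
0–3 s: v starts 3 m/s; Δx = 3·3 + ½·9·3² = 49.5 m; v ends 30 m/s.
3–5 s: v starts 30 m/s; Δx = 30·2 + ½·-1·2² = 58 m; v ends 28 m/s.
5–6 s: v starts 28 m/s; Δx = 28·1 + ½·-9·1² = 23.5 m; v ends 19 m/s.
x(6) = 10 + Σ Δx = 141 m.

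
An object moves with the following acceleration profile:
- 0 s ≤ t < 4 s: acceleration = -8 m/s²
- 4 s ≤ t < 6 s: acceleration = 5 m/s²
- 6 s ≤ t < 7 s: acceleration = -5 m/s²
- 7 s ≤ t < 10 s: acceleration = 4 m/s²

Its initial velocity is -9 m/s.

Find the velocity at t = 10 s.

-24 m/s

Δv equals the area under the a-t graph; then v = v₀ + Δv.
0–4 s: -8 × 4 = -32 m/s
4–6 s: 5 × 2 = 10 m/s
6–7 s: -5 × 1 = -5 m/s
7–10 s: 4 × 3 = 12 m/s
Δv = -15 m/s, so v(10) = -9 + (-15) = -24 m/s.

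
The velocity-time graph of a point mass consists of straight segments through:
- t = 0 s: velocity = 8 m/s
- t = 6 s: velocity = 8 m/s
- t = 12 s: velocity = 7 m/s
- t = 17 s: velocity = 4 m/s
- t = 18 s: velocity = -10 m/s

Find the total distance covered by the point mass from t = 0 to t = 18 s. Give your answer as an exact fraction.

Distance (not displacement) is the total path length: add the absolute areas under v-t.
0–6 s: |8| × 6 = 48 m
6–12 s: |½(8 + 7)(6)| = 45 m
12–17 s: |½(7 + 4)(5)| = 27.5 m
17–18 s: v = 0 at t = 121/7 s; triangle areas 4/7 + 25/7 = 29/7 m
Total distance = 1745/14 m

1745/14 m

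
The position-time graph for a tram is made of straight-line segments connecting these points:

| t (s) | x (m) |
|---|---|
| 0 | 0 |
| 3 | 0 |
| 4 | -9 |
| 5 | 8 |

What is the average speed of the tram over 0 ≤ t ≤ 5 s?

5.2 m/s

Average speed = (total path length)/(elapsed time); on a piecewise-linear x-t graph the path length is Σ|Δx|.
0–3 s: |Δx| = |0 − 0| = 0 m
3–4 s: |Δx| = |-9 − 0| = 9 m
4–5 s: |Δx| = |8 − -9| = 17 m
Total path = 26 m; average speed = 26/5 = 5.2 m/s.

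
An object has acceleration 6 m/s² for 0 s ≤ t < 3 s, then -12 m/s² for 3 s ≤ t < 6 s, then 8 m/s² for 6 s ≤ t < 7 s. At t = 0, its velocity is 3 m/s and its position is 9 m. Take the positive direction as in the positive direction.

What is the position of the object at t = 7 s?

43 m

On each constant-a segment, Δv = aΔt and Δx = v₀Δt + ½aΔt²; chain segment to segment.
0–3 s: v starts 3 m/s; Δx = 3·3 + ½·6·3² = 36 m; v ends 21 m/s.
3–6 s: v starts 21 m/s; Δx = 21·3 + ½·-12·3² = 9 m; v ends -15 m/s.
6–7 s: v starts -15 m/s; Δx = -15·1 + ½·8·1² = -11 m; v ends -7 m/s.
x(7) = 9 + Σ Δx = 43 m.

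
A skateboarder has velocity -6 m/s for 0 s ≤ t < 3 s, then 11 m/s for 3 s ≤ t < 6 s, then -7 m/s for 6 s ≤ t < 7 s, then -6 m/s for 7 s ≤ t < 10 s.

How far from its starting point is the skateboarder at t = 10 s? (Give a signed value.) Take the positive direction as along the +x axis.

Net displacement equals the area under the velocity-time graph (areas below the axis count negative).
0–3 s: -6 × 3 = -18 m
3–6 s: 11 × 3 = 33 m
6–7 s: -7 × 1 = -7 m
7–10 s: -6 × 3 = -18 m
Net displacement = -10 m

-10 m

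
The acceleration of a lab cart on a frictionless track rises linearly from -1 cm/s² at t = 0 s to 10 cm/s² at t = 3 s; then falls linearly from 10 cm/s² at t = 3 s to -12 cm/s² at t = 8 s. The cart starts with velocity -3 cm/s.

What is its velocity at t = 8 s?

5.5 cm/s

Δv equals the area under the a-t graph; then v = v₀ + Δv.
0–3 s: ½(-1 + 10)(3) = 13.5 cm/s
3–8 s: ½(10 + -12)(5) = -5 cm/s
Δv = 8.5 cm/s, so v(8) = -3 + (8.5) = 5.5 cm/s.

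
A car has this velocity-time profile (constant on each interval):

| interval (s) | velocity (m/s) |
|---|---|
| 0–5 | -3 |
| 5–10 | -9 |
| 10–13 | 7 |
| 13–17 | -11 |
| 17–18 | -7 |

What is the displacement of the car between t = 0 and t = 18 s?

-90 m

Displacement is the signed area under the v-t curve.
0–5 s: -3 × 5 = -15 m
5–10 s: -9 × 5 = -45 m
10–13 s: 7 × 3 = 21 m
13–17 s: -11 × 4 = -44 m
17–18 s: -7 × 1 = -7 m
Net displacement = -90 m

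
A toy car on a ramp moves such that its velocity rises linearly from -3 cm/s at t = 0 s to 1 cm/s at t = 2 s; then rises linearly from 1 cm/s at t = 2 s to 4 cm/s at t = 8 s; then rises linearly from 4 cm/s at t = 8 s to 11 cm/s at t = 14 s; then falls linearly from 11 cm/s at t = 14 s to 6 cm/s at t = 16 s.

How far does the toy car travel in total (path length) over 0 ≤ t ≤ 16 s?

79.5 cm

Distance (not displacement) is the total path length: add the absolute areas under v-t.
0–2 s: v = 0 at t = 1.5 s; triangle areas 2.25 + 0.25 = 2.5 cm
2–8 s: |½(1 + 4)(6)| = 15 cm
8–14 s: |½(4 + 11)(6)| = 45 cm
14–16 s: |½(11 + 6)(2)| = 17 cm
Total distance = 79.5 cm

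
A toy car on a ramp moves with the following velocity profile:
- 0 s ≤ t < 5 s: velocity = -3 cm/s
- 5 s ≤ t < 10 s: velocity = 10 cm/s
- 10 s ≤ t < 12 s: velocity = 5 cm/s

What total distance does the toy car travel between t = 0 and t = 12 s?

Distance (not displacement) is the total path length: add the absolute areas under v-t.
0–5 s: |-3| × 5 = 15 cm
5–10 s: |10| × 5 = 50 cm
10–12 s: |5| × 2 = 10 cm
Total distance = 75 cm

75 cm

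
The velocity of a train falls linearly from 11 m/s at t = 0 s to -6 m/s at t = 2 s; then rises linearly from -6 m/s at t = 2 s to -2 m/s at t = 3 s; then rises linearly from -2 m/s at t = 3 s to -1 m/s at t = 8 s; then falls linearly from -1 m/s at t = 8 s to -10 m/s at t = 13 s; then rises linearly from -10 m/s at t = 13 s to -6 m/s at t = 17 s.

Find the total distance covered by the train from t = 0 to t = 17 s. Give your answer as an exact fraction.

1364/17 m

Total distance travelled is ∫|v| dt — sum the magnitudes of each area piece.
0–2 s: v = 0 at t = 22/17 s; triangle areas 121/17 + 36/17 = 157/17 m
2–3 s: |½(-6 + -2)(1)| = 4 m
3–8 s: |½(-2 + -1)(5)| = 7.5 m
8–13 s: |½(-1 + -10)(5)| = 27.5 m
13–17 s: |½(-10 + -6)(4)| = 32 m
Total distance = 1364/17 m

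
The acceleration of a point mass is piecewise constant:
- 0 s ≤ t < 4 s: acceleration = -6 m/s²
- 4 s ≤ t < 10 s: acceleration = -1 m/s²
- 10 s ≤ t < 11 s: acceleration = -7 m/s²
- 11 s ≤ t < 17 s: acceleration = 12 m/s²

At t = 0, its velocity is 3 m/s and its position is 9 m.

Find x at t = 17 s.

-189.5 m

On each constant-a segment, Δv = aΔt and Δx = v₀Δt + ½aΔt²; chain segment to segment.
0–4 s: v starts 3 m/s; Δx = 3·4 + ½·-6·4² = -36 m; v ends -21 m/s.
4–10 s: v starts -21 m/s; Δx = -21·6 + ½·-1·6² = -144 m; v ends -27 m/s.
10–11 s: v starts -27 m/s; Δx = -27·1 + ½·-7·1² = -30.5 m; v ends -34 m/s.
11–17 s: v starts -34 m/s; Δx = -34·6 + ½·12·6² = 12 m; v ends 38 m/s.
x(17) = 9 + Σ Δx = -189.5 m.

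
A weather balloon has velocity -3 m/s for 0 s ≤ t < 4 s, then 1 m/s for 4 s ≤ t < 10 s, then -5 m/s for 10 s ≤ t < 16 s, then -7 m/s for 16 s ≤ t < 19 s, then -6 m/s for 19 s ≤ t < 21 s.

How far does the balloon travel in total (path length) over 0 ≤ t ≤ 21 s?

81 m

Total distance travelled is ∫|v| dt — sum the magnitudes of each area piece.
0–4 s: |-3| × 4 = 12 m
4–10 s: |1| × 6 = 6 m
10–16 s: |-5| × 6 = 30 m
16–19 s: |-7| × 3 = 21 m
19–21 s: |-6| × 2 = 12 m
Total distance = 81 m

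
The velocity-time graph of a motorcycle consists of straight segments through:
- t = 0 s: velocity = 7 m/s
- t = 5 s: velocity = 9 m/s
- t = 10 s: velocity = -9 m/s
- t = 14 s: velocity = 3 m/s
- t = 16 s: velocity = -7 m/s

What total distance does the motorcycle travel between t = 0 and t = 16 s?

Distance (not displacement) is the total path length: add the absolute areas under v-t.
0–5 s: |½(7 + 9)(5)| = 40 m
5–10 s: v = 0 at t = 7.5 s; triangle areas 11.25 + 11.25 = 22.5 m
10–14 s: v = 0 at t = 13 s; triangle areas 13.5 + 1.5 = 15 m
14–16 s: v = 0 at t = 14.6 s; triangle areas 0.9 + 4.9 = 5.8 m
Total distance = 83.3 m

83.3 m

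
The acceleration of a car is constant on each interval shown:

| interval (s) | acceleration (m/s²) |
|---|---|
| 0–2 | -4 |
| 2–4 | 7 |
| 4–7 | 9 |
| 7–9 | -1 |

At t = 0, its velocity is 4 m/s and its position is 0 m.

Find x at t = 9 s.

On each constant-a segment, Δv = aΔt and Δx = v₀Δt + ½aΔt²; chain segment to segment.
0–2 s: v starts 4 m/s; Δx = 4·2 + ½·-4·2² = 0 m; v ends -4 m/s.
2–4 s: v starts -4 m/s; Δx = -4·2 + ½·7·2² = 6 m; v ends 10 m/s.
4–7 s: v starts 10 m/s; Δx = 10·3 + ½·9·3² = 70.5 m; v ends 37 m/s.
7–9 s: v starts 37 m/s; Δx = 37·2 + ½·-1·2² = 72 m; v ends 35 m/s.
x(9) = 0 + Σ Δx = 148.5 m.

148.5 m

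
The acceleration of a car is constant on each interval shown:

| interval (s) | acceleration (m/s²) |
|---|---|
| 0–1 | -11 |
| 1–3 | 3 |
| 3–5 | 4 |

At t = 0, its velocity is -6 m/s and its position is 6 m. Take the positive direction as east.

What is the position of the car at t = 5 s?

-47.5 m

On each constant-a segment, Δv = aΔt and Δx = v₀Δt + ½aΔt²; chain segment to segment.
0–1 s: v starts -6 m/s; Δx = -6·1 + ½·-11·1² = -11.5 m; v ends -17 m/s.
1–3 s: v starts -17 m/s; Δx = -17·2 + ½·3·2² = -28 m; v ends -11 m/s.
3–5 s: v starts -11 m/s; Δx = -11·2 + ½·4·2² = -14 m; v ends -3 m/s.
x(5) = 6 + Σ Δx = -47.5 m.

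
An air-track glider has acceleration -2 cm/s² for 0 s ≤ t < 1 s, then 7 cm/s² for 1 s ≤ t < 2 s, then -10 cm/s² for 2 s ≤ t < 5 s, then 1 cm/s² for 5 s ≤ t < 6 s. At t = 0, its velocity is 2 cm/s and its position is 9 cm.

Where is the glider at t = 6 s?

On each constant-a segment, Δv = aΔt and Δx = v₀Δt + ½aΔt²; chain segment to segment.
0–1 s: v starts 2 cm/s; Δx = 2·1 + ½·-2·1² = 1 cm; v ends 0 cm/s.
1–2 s: v starts 0 cm/s; Δx = 0·1 + ½·7·1² = 3.5 cm; v ends 7 cm/s.
2–5 s: v starts 7 cm/s; Δx = 7·3 + ½·-10·3² = -24 cm; v ends -23 cm/s.
5–6 s: v starts -23 cm/s; Δx = -23·1 + ½·1·1² = -22.5 cm; v ends -22 cm/s.
x(6) = 9 + Σ Δx = -33 cm.

-33 cm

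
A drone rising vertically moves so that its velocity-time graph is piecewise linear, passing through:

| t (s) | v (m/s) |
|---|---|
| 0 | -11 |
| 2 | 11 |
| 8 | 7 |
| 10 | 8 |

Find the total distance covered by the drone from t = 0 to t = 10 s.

80 m

Distance (not displacement) is the total path length: add the absolute areas under v-t.
0–2 s: v = 0 at t = 1 s; triangle areas 5.5 + 5.5 = 11 m
2–8 s: |½(11 + 7)(6)| = 54 m
8–10 s: |½(7 + 8)(2)| = 15 m
Total distance = 80 m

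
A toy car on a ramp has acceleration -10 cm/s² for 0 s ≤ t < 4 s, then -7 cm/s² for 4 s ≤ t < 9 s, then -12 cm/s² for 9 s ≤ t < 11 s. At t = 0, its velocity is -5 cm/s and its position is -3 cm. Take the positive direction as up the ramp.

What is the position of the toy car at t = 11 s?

On each constant-a segment, Δv = aΔt and Δx = v₀Δt + ½aΔt²; chain segment to segment.
0–4 s: v starts -5 cm/s; Δx = -5·4 + ½·-10·4² = -100 cm; v ends -45 cm/s.
4–9 s: v starts -45 cm/s; Δx = -45·5 + ½·-7·5² = -312.5 cm; v ends -80 cm/s.
9–11 s: v starts -80 cm/s; Δx = -80·2 + ½·-12·2² = -184 cm; v ends -104 cm/s.
x(11) = -3 + Σ Δx = -599.5 cm.

-599.5 cm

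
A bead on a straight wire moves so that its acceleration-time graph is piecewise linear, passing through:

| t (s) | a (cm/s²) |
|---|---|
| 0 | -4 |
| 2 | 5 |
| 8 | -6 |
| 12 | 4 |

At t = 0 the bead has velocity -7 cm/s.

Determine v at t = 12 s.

Δv equals the area under the a-t graph; then v = v₀ + Δv.
0–2 s: ½(-4 + 5)(2) = 1 cm/s
2–8 s: ½(5 + -6)(6) = -3 cm/s
8–12 s: ½(-6 + 4)(4) = -4 cm/s
Δv = -6 cm/s, so v(12) = -7 + (-6) = -13 cm/s.

-13 cm/s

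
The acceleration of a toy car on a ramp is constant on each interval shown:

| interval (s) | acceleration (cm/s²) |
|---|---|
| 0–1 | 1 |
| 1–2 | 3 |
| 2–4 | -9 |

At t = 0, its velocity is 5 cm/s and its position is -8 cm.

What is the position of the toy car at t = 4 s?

On each constant-a segment, Δv = aΔt and Δx = v₀Δt + ½aΔt²; chain segment to segment.
0–1 s: v starts 5 cm/s; Δx = 5·1 + ½·1·1² = 5.5 cm; v ends 6 cm/s.
1–2 s: v starts 6 cm/s; Δx = 6·1 + ½·3·1² = 7.5 cm; v ends 9 cm/s.
2–4 s: v starts 9 cm/s; Δx = 9·2 + ½·-9·2² = 0 cm; v ends -9 cm/s.
x(4) = -8 + Σ Δx = 5 cm.

5 cm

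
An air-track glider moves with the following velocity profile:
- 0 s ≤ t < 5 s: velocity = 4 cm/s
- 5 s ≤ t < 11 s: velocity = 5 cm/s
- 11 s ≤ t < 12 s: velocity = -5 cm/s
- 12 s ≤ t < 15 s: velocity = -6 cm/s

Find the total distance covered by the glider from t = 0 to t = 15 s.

73 cm

Total distance travelled is ∫|v| dt — sum the magnitudes of each area piece.
0–5 s: |4| × 5 = 20 cm
5–11 s: |5| × 6 = 30 cm
11–12 s: |-5| × 1 = 5 cm
12–15 s: |-6| × 3 = 18 cm
Total distance = 73 cm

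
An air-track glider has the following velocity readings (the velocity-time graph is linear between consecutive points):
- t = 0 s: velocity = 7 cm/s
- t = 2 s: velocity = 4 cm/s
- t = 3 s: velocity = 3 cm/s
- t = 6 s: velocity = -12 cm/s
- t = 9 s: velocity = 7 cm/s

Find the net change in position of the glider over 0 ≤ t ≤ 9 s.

Displacement is the signed area under the v-t curve.
0–2 s: ½(7 + 4)(2) = 11 cm
2–3 s: ½(4 + 3)(1) = 3.5 cm
3–6 s: ½(3 + -12)(3) = -13.5 cm
6–9 s: ½(-12 + 7)(3) = -7.5 cm
Net displacement = -6.5 cm

-6.5 cm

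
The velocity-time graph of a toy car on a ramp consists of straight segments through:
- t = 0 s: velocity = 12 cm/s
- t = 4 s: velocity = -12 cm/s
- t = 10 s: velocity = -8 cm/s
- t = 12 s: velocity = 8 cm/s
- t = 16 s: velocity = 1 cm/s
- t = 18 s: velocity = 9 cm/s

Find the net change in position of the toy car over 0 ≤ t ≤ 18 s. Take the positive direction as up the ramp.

Net displacement equals the area under the velocity-time graph (areas below the axis count negative).
0–4 s: ½(12 + -12)(4) = 0 cm
4–10 s: ½(-12 + -8)(6) = -60 cm
10–12 s: ½(-8 + 8)(2) = 0 cm
12–16 s: ½(8 + 1)(4) = 18 cm
16–18 s: ½(1 + 9)(2) = 10 cm
Net displacement = -32 cm

-32 cm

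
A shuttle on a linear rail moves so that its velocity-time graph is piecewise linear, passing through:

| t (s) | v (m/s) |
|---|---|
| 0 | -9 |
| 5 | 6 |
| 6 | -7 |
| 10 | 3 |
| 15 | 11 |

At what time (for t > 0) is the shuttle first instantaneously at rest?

t = 3 s

v changes sign on 0–5 s (from -9 to 6); the graph is linear there, so v = 0 at t = 0 + (9)·(5 − 0)/(6 − -9) = 3 s.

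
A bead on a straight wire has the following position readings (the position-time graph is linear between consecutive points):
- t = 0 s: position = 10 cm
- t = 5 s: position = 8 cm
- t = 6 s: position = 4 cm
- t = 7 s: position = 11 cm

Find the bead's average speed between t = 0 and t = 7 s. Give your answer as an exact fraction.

13/7 cm/s

Average speed = (total path length)/(elapsed time); on a piecewise-linear x-t graph the path length is Σ|Δx|.
0–5 s: |Δx| = |8 − 10| = 2 cm
5–6 s: |Δx| = |4 − 8| = 4 cm
6–7 s: |Δx| = |11 − 4| = 7 cm
Total path = 13 cm; average speed = 13/7 = 13/7 cm/s.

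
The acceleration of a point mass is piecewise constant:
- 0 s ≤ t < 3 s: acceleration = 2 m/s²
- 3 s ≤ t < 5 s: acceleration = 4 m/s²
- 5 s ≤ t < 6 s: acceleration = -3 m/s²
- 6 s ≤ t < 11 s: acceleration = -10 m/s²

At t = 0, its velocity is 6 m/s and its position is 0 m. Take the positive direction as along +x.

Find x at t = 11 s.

37.5 m

On each constant-a segment, Δv = aΔt and Δx = v₀Δt + ½aΔt²; chain segment to segment.
0–3 s: v starts 6 m/s; Δx = 6·3 + ½·2·3² = 27 m; v ends 12 m/s.
3–5 s: v starts 12 m/s; Δx = 12·2 + ½·4·2² = 32 m; v ends 20 m/s.
5–6 s: v starts 20 m/s; Δx = 20·1 + ½·-3·1² = 18.5 m; v ends 17 m/s.
6–11 s: v starts 17 m/s; Δx = 17·5 + ½·-10·5² = -40 m; v ends -33 m/s.
x(11) = 0 + Σ Δx = 37.5 m.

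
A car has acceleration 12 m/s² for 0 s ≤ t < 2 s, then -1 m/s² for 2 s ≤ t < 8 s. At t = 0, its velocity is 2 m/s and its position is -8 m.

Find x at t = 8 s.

On each constant-a segment, Δv = aΔt and Δx = v₀Δt + ½aΔt²; chain segment to segment.
0–2 s: v starts 2 m/s; Δx = 2·2 + ½·12·2² = 28 m; v ends 26 m/s.
2–8 s: v starts 26 m/s; Δx = 26·6 + ½·-1·6² = 138 m; v ends 20 m/s.
x(8) = -8 + Σ Δx = 158 m.

158 m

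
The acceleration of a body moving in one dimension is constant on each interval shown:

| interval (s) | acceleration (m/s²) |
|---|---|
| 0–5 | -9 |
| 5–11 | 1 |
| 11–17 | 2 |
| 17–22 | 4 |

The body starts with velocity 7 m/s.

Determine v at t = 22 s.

Δv equals the area under the a-t graph; then v = v₀ + Δv.
0–5 s: -9 × 5 = -45 m/s
5–11 s: 1 × 6 = 6 m/s
11–17 s: 2 × 6 = 12 m/s
17–22 s: 4 × 5 = 20 m/s
Δv = -7 m/s, so v(22) = 7 + (-7) = 0 m/s.

0 m/s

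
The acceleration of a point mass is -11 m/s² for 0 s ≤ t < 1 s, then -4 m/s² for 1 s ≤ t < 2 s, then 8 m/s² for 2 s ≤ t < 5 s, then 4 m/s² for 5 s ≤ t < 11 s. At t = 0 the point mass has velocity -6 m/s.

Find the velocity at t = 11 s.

27 m/s

Δv equals the area under the a-t graph; then v = v₀ + Δv.
0–1 s: -11 × 1 = -11 m/s
1–2 s: -4 × 1 = -4 m/s
2–5 s: 8 × 3 = 24 m/s
5–11 s: 4 × 6 = 24 m/s
Δv = 33 m/s, so v(11) = -6 + (33) = 27 m/s.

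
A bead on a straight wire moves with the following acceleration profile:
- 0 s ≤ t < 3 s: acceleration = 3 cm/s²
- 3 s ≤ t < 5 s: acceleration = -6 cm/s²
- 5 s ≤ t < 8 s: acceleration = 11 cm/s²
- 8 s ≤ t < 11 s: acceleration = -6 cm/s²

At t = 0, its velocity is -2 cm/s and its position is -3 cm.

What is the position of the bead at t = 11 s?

On each constant-a segment, Δv = aΔt and Δx = v₀Δt + ½aΔt²; chain segment to segment.
0–3 s: v starts -2 cm/s; Δx = -2·3 + ½·3·3² = 7.5 cm; v ends 7 cm/s.
3–5 s: v starts 7 cm/s; Δx = 7·2 + ½·-6·2² = 2 cm; v ends -5 cm/s.
5–8 s: v starts -5 cm/s; Δx = -5·3 + ½·11·3² = 34.5 cm; v ends 28 cm/s.
8–11 s: v starts 28 cm/s; Δx = 28·3 + ½·-6·3² = 57 cm; v ends 10 cm/s.
x(11) = -3 + Σ Δx = 98 cm.

98 cm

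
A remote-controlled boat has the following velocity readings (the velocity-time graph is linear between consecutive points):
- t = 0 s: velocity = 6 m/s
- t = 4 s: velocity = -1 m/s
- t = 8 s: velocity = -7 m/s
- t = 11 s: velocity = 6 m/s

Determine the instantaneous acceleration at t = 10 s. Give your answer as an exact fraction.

Acceleration is the slope of the v-t graph on 8–11 s: (6 − -7)/(11 − 8) = 13/3 m/s².

13/3 m/s²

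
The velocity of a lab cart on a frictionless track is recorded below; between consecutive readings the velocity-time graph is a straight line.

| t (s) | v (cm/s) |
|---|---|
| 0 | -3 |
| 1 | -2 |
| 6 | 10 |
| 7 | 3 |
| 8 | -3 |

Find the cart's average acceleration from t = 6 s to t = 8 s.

Average acceleration = Δv/Δt = (-3 − 10)/(8 − 6) = -6.5 cm/s².

-6.5 cm/s²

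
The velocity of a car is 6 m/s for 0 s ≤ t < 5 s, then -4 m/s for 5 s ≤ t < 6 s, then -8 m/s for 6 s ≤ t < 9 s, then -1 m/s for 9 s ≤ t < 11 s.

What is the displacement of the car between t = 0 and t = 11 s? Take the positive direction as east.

Displacement is the signed area under the v-t curve.
0–5 s: 6 × 5 = 30 m
5–6 s: -4 × 1 = -4 m
6–9 s: -8 × 3 = -24 m
9–11 s: -1 × 2 = -2 m
Net displacement = 0 m

0 m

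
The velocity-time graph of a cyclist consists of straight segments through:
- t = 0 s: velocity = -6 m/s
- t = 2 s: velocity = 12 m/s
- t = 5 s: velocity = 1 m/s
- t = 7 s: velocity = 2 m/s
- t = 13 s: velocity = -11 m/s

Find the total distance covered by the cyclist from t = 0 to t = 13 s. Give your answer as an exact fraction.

1595/26 m

Distance (not displacement) is the total path length: add the absolute areas under v-t.
0–2 s: v = 0 at t = 2/3 s; triangle areas 2 + 8 = 10 m
2–5 s: |½(12 + 1)(3)| = 19.5 m
5–7 s: |½(1 + 2)(2)| = 3 m
7–13 s: v = 0 at t = 103/13 s; triangle areas 12/13 + 363/13 = 375/13 m
Total distance = 1595/26 m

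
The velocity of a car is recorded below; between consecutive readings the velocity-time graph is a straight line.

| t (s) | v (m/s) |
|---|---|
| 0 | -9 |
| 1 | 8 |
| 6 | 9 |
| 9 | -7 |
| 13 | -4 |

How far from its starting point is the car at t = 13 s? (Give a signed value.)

Displacement is the signed area under the v-t curve.
0–1 s: ½(-9 + 8)(1) = -0.5 m
1–6 s: ½(8 + 9)(5) = 42.5 m
6–9 s: ½(9 + -7)(3) = 3 m
9–13 s: ½(-7 + -4)(4) = -22 m
Net displacement = 23 m

23 m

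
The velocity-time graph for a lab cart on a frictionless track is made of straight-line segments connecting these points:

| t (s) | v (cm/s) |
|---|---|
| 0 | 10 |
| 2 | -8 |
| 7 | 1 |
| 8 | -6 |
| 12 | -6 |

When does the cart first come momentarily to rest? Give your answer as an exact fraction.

t = 10/9 s

v changes sign on 0–2 s (from 10 to -8); the graph is linear there, so v = 0 at t = 0 + (-10)·(2 − 0)/(-8 − 10) = 10/9 s.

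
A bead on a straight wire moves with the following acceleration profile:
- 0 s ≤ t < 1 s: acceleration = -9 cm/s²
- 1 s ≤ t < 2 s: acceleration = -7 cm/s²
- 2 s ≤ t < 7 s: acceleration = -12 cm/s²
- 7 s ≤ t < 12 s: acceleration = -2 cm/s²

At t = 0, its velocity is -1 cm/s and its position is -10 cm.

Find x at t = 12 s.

-674 cm

On each constant-a segment, Δv = aΔt and Δx = v₀Δt + ½aΔt²; chain segment to segment.
0–1 s: v starts -1 cm/s; Δx = -1·1 + ½·-9·1² = -5.5 cm; v ends -10 cm/s.
1–2 s: v starts -10 cm/s; Δx = -10·1 + ½·-7·1² = -13.5 cm; v ends -17 cm/s.
2–7 s: v starts -17 cm/s; Δx = -17·5 + ½·-12·5² = -235 cm; v ends -77 cm/s.
7–12 s: v starts -77 cm/s; Δx = -77·5 + ½·-2·5² = -410 cm; v ends -87 cm/s.
x(12) = -10 + Σ Δx = -674 cm.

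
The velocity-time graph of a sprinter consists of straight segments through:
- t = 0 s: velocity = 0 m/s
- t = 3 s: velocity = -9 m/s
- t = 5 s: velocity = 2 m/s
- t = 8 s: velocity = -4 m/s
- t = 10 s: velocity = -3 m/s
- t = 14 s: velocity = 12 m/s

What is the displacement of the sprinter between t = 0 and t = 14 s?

Displacement is the signed area under the v-t curve.
0–3 s: ½(0 + -9)(3) = -13.5 m
3–5 s: ½(-9 + 2)(2) = -7 m
5–8 s: ½(2 + -4)(3) = -3 m
8–10 s: ½(-4 + -3)(2) = -7 m
10–14 s: ½(-3 + 12)(4) = 18 m
Net displacement = -12.5 m

-12.5 m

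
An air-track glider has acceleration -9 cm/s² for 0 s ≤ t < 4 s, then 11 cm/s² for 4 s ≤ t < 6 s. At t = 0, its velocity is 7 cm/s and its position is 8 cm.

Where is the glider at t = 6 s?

-72 cm

On each constant-a segment, Δv = aΔt and Δx = v₀Δt + ½aΔt²; chain segment to segment.
0–4 s: v starts 7 cm/s; Δx = 7·4 + ½·-9·4² = -44 cm; v ends -29 cm/s.
4–6 s: v starts -29 cm/s; Δx = -29·2 + ½·11·2² = -36 cm; v ends -7 cm/s.
x(6) = 8 + Σ Δx = -72 cm.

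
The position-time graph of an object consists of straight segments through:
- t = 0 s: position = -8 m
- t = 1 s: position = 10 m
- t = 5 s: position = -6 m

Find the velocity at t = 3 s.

Velocity is the slope of the x-t graph on 1–5 s: (-6 − 10)/(5 − 1) = -4 m/s.

-4 m/s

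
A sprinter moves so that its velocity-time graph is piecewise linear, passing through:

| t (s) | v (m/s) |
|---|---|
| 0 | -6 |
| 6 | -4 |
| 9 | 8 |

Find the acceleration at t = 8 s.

4 m/s²

Acceleration is the slope of the v-t graph on 6–9 s: (8 − -4)/(9 − 6) = 4 m/s².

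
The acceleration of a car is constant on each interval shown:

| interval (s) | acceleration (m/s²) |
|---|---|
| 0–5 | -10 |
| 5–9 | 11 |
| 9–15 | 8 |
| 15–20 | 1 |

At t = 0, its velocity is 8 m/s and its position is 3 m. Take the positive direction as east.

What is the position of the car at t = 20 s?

256.5 m

On each constant-a segment, Δv = aΔt and Δx = v₀Δt + ½aΔt²; chain segment to segment.
0–5 s: v starts 8 m/s; Δx = 8·5 + ½·-10·5² = -85 m; v ends -42 m/s.
5–9 s: v starts -42 m/s; Δx = -42·4 + ½·11·4² = -80 m; v ends 2 m/s.
9–15 s: v starts 2 m/s; Δx = 2·6 + ½·8·6² = 156 m; v ends 50 m/s.
15–20 s: v starts 50 m/s; Δx = 50·5 + ½·1·5² = 262.5 m; v ends 55 m/s.
x(20) = 3 + Σ Δx = 256.5 m.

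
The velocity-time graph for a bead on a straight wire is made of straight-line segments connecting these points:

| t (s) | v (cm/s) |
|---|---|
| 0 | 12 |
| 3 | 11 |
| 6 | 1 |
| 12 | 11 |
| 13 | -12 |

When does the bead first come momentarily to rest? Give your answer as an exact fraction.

v changes sign on 12–13 s (from 11 to -12); the graph is linear there, so v = 0 at t = 12 + (-11)·(13 − 12)/(-12 − 11) = 287/23 s.

t = 287/23 s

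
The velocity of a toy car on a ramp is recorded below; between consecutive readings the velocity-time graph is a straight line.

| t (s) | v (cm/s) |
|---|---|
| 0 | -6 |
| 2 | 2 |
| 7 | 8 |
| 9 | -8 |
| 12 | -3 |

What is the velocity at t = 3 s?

On 2–7 s the graph is linear from 2 to 8 cm/s: v(3) = 2 + (8 − 2)·(3 − 2)/(7 − 2) = 3.2 cm/s.

3.2 cm/s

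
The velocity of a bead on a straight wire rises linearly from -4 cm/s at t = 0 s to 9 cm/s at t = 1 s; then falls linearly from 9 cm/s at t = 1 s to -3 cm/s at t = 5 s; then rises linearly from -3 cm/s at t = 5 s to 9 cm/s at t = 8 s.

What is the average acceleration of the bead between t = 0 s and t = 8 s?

1.625 cm/s²

Average acceleration = Δv/Δt = (9 − -4)/(8 − 0) = 1.625 cm/s².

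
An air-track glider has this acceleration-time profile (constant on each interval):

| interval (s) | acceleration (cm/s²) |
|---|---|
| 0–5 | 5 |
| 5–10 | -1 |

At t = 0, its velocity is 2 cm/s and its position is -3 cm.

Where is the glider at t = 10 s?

192 cm

On each constant-a segment, Δv = aΔt and Δx = v₀Δt + ½aΔt²; chain segment to segment.
0–5 s: v starts 2 cm/s; Δx = 2·5 + ½·5·5² = 72.5 cm; v ends 27 cm/s.
5–10 s: v starts 27 cm/s; Δx = 27·5 + ½·-1·5² = 122.5 cm; v ends 22 cm/s.
x(10) = -3 + Σ Δx = 192 cm.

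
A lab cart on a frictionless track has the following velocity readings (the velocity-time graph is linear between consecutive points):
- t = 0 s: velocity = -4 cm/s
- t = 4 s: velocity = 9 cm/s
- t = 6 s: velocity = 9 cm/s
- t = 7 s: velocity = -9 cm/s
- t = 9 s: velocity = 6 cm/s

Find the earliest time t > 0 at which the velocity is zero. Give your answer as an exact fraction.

v changes sign on 0–4 s (from -4 to 9); the graph is linear there, so v = 0 at t = 0 + (4)·(4 − 0)/(9 − -4) = 16/13 s.

t = 16/13 s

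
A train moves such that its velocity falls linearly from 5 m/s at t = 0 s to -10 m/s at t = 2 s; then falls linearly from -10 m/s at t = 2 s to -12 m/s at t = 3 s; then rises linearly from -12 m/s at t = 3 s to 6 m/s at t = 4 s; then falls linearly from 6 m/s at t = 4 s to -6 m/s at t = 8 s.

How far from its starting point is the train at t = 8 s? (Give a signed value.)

Displacement is the signed area under the v-t curve.
0–2 s: ½(5 + -10)(2) = -5 m
2–3 s: ½(-10 + -12)(1) = -11 m
3–4 s: ½(-12 + 6)(1) = -3 m
4–8 s: ½(6 + -6)(4) = 0 m
Net displacement = -19 m

-19 m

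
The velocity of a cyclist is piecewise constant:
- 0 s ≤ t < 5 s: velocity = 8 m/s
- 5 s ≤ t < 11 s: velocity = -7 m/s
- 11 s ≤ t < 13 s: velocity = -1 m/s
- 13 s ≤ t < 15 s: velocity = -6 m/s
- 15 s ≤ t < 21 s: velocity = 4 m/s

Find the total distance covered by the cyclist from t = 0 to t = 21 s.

120 m

Total distance travelled is ∫|v| dt — sum the magnitudes of each area piece.
0–5 s: |8| × 5 = 40 m
5–11 s: |-7| × 6 = 42 m
11–13 s: |-1| × 2 = 2 m
13–15 s: |-6| × 2 = 12 m
15–21 s: |4| × 6 = 24 m
Total distance = 120 m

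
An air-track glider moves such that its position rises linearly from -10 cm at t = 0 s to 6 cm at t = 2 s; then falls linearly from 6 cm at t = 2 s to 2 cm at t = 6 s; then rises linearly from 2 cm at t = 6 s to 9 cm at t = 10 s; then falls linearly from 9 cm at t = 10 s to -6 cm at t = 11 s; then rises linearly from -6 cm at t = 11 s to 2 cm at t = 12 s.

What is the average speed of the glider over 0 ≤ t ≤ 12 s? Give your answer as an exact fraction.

Average speed = (total path length)/(elapsed time); on a piecewise-linear x-t graph the path length is Σ|Δx|.
0–2 s: |Δx| = |6 − -10| = 16 cm
2–6 s: |Δx| = |2 − 6| = 4 cm
6–10 s: |Δx| = |9 − 2| = 7 cm
10–11 s: |Δx| = |-6 − 9| = 15 cm
11–12 s: |Δx| = |2 − -6| = 8 cm
Total path = 50 cm; average speed = 50/12 = 25/6 cm/s.

25/6 cm/s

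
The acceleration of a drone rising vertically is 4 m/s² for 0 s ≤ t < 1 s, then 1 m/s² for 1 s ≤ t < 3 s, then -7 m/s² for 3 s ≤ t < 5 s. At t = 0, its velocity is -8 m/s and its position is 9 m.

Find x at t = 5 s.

-21 m

On each constant-a segment, Δv = aΔt and Δx = v₀Δt + ½aΔt²; chain segment to segment.
0–1 s: v starts -8 m/s; Δx = -8·1 + ½·4·1² = -6 m; v ends -4 m/s.
1–3 s: v starts -4 m/s; Δx = -4·2 + ½·1·2² = -6 m; v ends -2 m/s.
3–5 s: v starts -2 m/s; Δx = -2·2 + ½·-7·2² = -18 m; v ends -16 m/s.
x(5) = 9 + Σ Δx = -21 m.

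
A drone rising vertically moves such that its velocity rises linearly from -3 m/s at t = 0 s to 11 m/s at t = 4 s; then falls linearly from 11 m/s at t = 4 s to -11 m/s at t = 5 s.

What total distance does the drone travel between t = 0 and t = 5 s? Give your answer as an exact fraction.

Total distance travelled is ∫|v| dt — sum the magnitudes of each area piece.
0–4 s: v = 0 at t = 6/7 s; triangle areas 9/7 + 121/7 = 130/7 m
4–5 s: v = 0 at t = 4.5 s; triangle areas 2.75 + 2.75 = 5.5 m
Total distance = 337/14 m

337/14 m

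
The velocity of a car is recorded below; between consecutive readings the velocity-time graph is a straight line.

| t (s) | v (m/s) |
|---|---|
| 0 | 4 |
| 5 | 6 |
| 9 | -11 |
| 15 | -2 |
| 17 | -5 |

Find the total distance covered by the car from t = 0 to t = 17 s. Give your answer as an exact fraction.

1521/17 m

Total distance travelled is ∫|v| dt — sum the magnitudes of each area piece.
0–5 s: |½(4 + 6)(5)| = 25 m
5–9 s: v = 0 at t = 109/17 s; triangle areas 72/17 + 242/17 = 314/17 m
9–15 s: |½(-11 + -2)(6)| = 39 m
15–17 s: |½(-2 + -5)(2)| = 7 m
Total distance = 1521/17 m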